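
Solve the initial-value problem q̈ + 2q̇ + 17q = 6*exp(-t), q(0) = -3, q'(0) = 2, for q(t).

q = 3*exp(-t)/8 - 27*cos(4*t)*exp(-t)/8 - exp(-t)*sin(4*t)/4

Characteristic equation r² + 2r + 17 = 0 has discriminant (2)² - 4·(17) = -64 < 0, so r = -1 ± 4i.
Hence q_h = C1*cos(4*t)*exp(-t) + C2*exp(-t)*sin(4*t).
Try q_p = A*exp(-t). Substituting into the equation and dividing by exp(-t) gives A = 3/8, so q_p = 3*exp(-t)/8.
General solution: q = 3*exp(-t)/8 + C1*cos(4*t)*exp(-t) + C2*exp(-t)*sin(4*t).
Apply the initial conditions: q(0) = 3/8 + C1 = -3 and q'(0) = -3/8 - C1 + 4*C2 = 2. Solving gives C1 = -27/8, C2 = -1/4.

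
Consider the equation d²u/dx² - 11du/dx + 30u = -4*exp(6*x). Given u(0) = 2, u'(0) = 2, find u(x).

u = -4*exp(6*x) + 6*exp(5*x) - 4*x*exp(6*x)

Characteristic equation r² - 11r + 30 = 0 factors as (r - 6)(r - 5) = 0, so r = 6, 5.
Hence u_h = C1*exp(6*x) + C2*exp(5*x).
Since exp(6*x) solves the homogeneous equation (r = 6 is a root of multiplicity 1), multiply the trial by x. Try u_p = A*x*exp(6*x). Substituting into the equation and dividing by exp(6*x) gives A = -4, so u_p = -4*x*exp(6*x).
General solution: u = C1*exp(6*x) + C2*exp(5*x) - 4*x*exp(6*x).
Apply the initial conditions: u(0) = C1 + C2 = 2 and u'(0) = -4 + 5*C2 + 6*C1 = 2. Solving gives C1 = -4, C2 = 6.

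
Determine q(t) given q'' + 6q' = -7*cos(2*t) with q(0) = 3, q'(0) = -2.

q = 8/3 - 21*sin(2*t)/40 + 7*cos(2*t)/40 + 19*exp(-6*t)/120

Characteristic equation r² + 6r = 0 factors as (r + 6)r = 0, so r = -6, 0.
Hence q_h = C1*exp(-6*t) + C2.
Try q_p = A*cos(2*t) + B*sin(2*t). Substituting and equating the coefficients of cos(2t) and sin(2t) gives A = 7/40, B = -21/40, so q_p = -21*sin(2*t)/40 + 7*cos(2*t)/40.
General solution: q = C2 - 21*sin(2*t)/40 + 7*cos(2*t)/40 + C1*exp(-6*t).
Apply the initial conditions: q(0) = 7/40 + C1 + C2 = 3 and q'(0) = -21/20 - 6*C1 = -2. Solving gives C1 = 19/120, C2 = 8/3.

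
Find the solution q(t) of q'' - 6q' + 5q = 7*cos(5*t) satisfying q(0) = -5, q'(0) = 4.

q = -761*exp(t)/104 - 21*sin(5*t)/130 - 7*cos(5*t)/65 + 97*exp(5*t)/40

Characteristic equation r² - 6r + 5 = 0 factors as (r - 5)(r - 1) = 0, so r = 5, 1.
Hence q_h = C1*exp(5*t) + C2*exp(t).
Try q_p = A*cos(5*t) + B*sin(5*t). Substituting and equating the coefficients of cos(5t) and sin(5t) gives A = -7/65, B = -21/130, so q_p = -21*sin(5*t)/130 - 7*cos(5*t)/65.
General solution: q = -21*sin(5*t)/130 - 7*cos(5*t)/65 + C1*exp(5*t) + C2*exp(t).
Apply the initial conditions: q(0) = -7/65 + C1 + C2 = -5 and q'(0) = -21/26 + C2 + 5*C1 = 4. Solving gives C1 = 97/40, C2 = -761/104.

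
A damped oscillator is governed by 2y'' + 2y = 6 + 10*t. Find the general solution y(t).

Divide through by 2: y'' + y = 3 + 5*t.
Characteristic equation r² + 1 = 0 has discriminant (0)² - 4·(1) = -4 < 0, so r = ± i.
Hence y_h = C1*cos(t) + C2*sin(t).
For the particular solution try y_p = A0 + A1*t. Substituting and matching coefficients of each power of t gives A0 = 3, A1 = 5, so y_p = 3 + 5*t.

y = 3 + 5*t + C1*cos(t) + C2*sin(t)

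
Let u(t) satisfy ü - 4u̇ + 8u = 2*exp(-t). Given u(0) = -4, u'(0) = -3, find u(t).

u = 2*exp(-t)/13 - 54*cos(2*t)*exp(2*t)/13 + 71*exp(2*t)*sin(2*t)/26

Characteristic equation r² - 4r + 8 = 0 has discriminant (-4)² - 4·(8) = -16 < 0, so r = 2 ± 2i.
Hence u_h = C1*cos(2*t)*exp(2*t) + C2*exp(2*t)*sin(2*t).
Try u_p = A*exp(-t). Substituting into the equation and dividing by exp(-t) gives A = 2/13, so u_p = 2*exp(-t)/13.
General solution: u = 2*exp(-t)/13 + C1*cos(2*t)*exp(2*t) + C2*exp(2*t)*sin(2*t).
Apply the initial conditions: u(0) = 2/13 + C1 = -4 and u'(0) = -2/13 + 2*C1 + 2*C2 = -3. Solving gives C1 = -54/13, C2 = 71/26.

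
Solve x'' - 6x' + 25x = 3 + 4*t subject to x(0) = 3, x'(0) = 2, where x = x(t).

Characteristic equation r² - 6r + 25 = 0 has discriminant (-6)² - 4·(25) = -64 < 0, so r = 3 ± 4i.
Hence x_h = C1*cos(4*t)*exp(3*t) + C2*exp(3*t)*sin(4*t).
For the particular solution try x_p = A0 + A1*t. Substituting and matching coefficients of each power of t gives A0 = 99/625, A1 = 4/25, so x_p = 99/625 + 4*t/25.
General solution: x = 99/625 + 4*t/25 + C1*cos(4*t)*exp(3*t) + C2*exp(3*t)*sin(4*t).
Apply the initial conditions: x(0) = 99/625 + C1 = 3 and x'(0) = 4/25 + 3*C1 + 4*C2 = 2. Solving gives C1 = 1776/625, C2 = -2089/1250.

x = 99/625 + 4*t/25 - 2089*exp(3*t)*sin(4*t)/1250 + 1776*cos(4*t)*exp(3*t)/625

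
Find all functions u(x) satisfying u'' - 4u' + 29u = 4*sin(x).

Characteristic equation r² - 4r + 29 = 0 has discriminant (-4)² - 4·(29) = -100 < 0, so r = 2 ± 5i.
Hence u_h = C1*cos(5*x)*exp(2*x) + C2*exp(2*x)*sin(5*x).
Try u_p = A*cos(x) + B*sin(x). Substituting and equating the coefficients of cos(x) and sin(x) gives A = 1/50, B = 7/50, so u_p = cos(x)/50 + 7*sin(x)/50.

u = cos(x)/50 + 7*sin(x)/50 + C1*cos(5*x)*exp(2*x) + C2*exp(2*x)*sin(5*x)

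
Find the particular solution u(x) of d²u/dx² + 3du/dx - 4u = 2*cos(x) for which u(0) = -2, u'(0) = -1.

u = -9*exp(-4*x)/85 - 8*exp(x)/5 - 5*cos(x)/17 + 3*sin(x)/17

Characteristic equation r² + 3r - 4 = 0 factors as (r + 4)(r - 1) = 0, so r = -4, 1.
Hence u_h = C1*exp(-4*x) + C2*exp(x).
Try u_p = A*cos(x) + B*sin(x). Substituting and equating the coefficients of cos(x) and sin(x) gives A = -5/17, B = 3/17, so u_p = -5*cos(x)/17 + 3*sin(x)/17.
General solution: u = -5*cos(x)/17 + 3*sin(x)/17 + C1*exp(-4*x) + C2*exp(x).
Apply the initial conditions: u(0) = -5/17 + C1 + C2 = -2 and u'(0) = 3/17 + C2 - 4*C1 = -1. Solving gives C1 = -9/85, C2 = -8/5.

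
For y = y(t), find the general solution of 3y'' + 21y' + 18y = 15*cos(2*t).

Divide through by 3: y'' + 7y' + 6y = 5*cos(2*t).
Characteristic equation r² + 7r + 6 = 0 factors as (r + 1)(r + 6) = 0, so r = -1, -6.
Hence y_h = C1*exp(-t) + C2*exp(-6*t).
Try y_p = A*cos(2*t) + B*sin(2*t). Substituting and equating the coefficients of cos(2t) and sin(2t) gives A = 1/20, B = 7/20, so y_p = cos(2*t)/20 + 7*sin(2*t)/20.

y = cos(2*t)/20 + 7*sin(2*t)/20 + C1*exp(-t) + C2*exp(-6*t)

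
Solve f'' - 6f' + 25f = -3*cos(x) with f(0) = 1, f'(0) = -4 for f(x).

f = -2*cos(x)/17 + sin(x)/34 - 251*exp(3*x)*sin(4*x)/136 + 19*cos(4*x)*exp(3*x)/17

Characteristic equation r² - 6r + 25 = 0 has discriminant (-6)² - 4·(25) = -64 < 0, so r = 3 ± 4i.
Hence f_h = C1*cos(4*x)*exp(3*x) + C2*exp(3*x)*sin(4*x).
Try f_p = A*cos(x) + B*sin(x). Substituting and equating the coefficients of cos(x) and sin(x) gives A = -2/17, B = 1/34, so f_p = -2*cos(x)/17 + sin(x)/34.
General solution: f = -2*cos(x)/17 + sin(x)/34 + C1*cos(4*x)*exp(3*x) + C2*exp(3*x)*sin(4*x).
Apply the initial conditions: f(0) = -2/17 + C1 = 1 and f'(0) = 1/34 + 3*C1 + 4*C2 = -4. Solving gives C1 = 19/17, C2 = -251/136.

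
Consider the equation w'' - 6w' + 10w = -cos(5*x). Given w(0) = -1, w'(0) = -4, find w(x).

Characteristic equation r² - 6r + 10 = 0 has discriminant (-6)² - 4·(10) = -4 < 0, so r = 3 ± i.
Hence w_h = C1*cos(x)*exp(3*x) + C2*exp(3*x)*sin(x).
Try w_p = A*cos(5*x) + B*sin(5*x). Substituting and equating the coefficients of cos(5x) and sin(5x) gives A = 1/75, B = 2/75, so w_p = cos(5*x)/75 + 2*sin(5*x)/75.
General solution: w = cos(5*x)/75 + 2*sin(5*x)/75 + C1*cos(x)*exp(3*x) + C2*exp(3*x)*sin(x).
Apply the initial conditions: w(0) = 1/75 + C1 = -1 and w'(0) = 2/15 + C2 + 3*C1 = -4. Solving gives C1 = -76/75, C2 = -82/75.

w = cos(5*x)/75 + 2*sin(5*x)/75 - 82*exp(3*x)*sin(x)/75 - 76*cos(x)*exp(3*x)/75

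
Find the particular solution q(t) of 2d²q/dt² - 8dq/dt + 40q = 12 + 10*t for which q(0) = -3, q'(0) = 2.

Divide through by 2: q'' - 4q' + 20q = 6 + 5*t.
Characteristic equation r² - 4r + 20 = 0 has discriminant (-4)² - 4·(20) = -64 < 0, so r = 2 ± 4i.
Hence q_h = C1*cos(4*t)*exp(2*t) + C2*exp(2*t)*sin(4*t).
For the particular solution try q_p = A0 + A1*t. Substituting and matching coefficients of each power of t gives A0 = 7/20, A1 = 1/4, so q_p = 7/20 + t/4.
General solution: q = 7/20 + t/4 + C1*cos(4*t)*exp(2*t) + C2*exp(2*t)*sin(4*t).
Apply the initial conditions: q(0) = 7/20 + C1 = -3 and q'(0) = 1/4 + 2*C1 + 4*C2 = 2. Solving gives C1 = -67/20, C2 = 169/80.

q = 7/20 + t/4 - 67*cos(4*t)*exp(2*t)/20 + 169*exp(2*t)*sin(4*t)/80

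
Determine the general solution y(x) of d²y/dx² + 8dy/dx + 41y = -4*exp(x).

y = -2*exp(x)/25 + C1*cos(5*x)*exp(-4*x) + C2*exp(-4*x)*sin(5*x)

Characteristic equation r² + 8r + 41 = 0 has discriminant (8)² - 4·(41) = -100 < 0, so r = -4 ± 5i.
Hence y_h = C1*cos(5*x)*exp(-4*x) + C2*exp(-4*x)*sin(5*x).
Try y_p = A*exp(x). Substituting into the equation and dividing by exp(x) gives A = -2/25, so y_p = -2*exp(x)/25.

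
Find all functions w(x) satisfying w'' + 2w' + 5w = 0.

w = C1*cos(2*x)*exp(-x) + C2*exp(-x)*sin(2*x)

Characteristic equation r² + 2r + 5 = 0 has discriminant (2)² - 4·(5) = -16 < 0, so r = -1 ± 2i.
Hence w_h = C1*cos(2*x)*exp(-x) + C2*exp(-x)*sin(2*x).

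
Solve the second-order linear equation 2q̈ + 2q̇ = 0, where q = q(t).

Divide through by 2: q'' + q' = 0.
Characteristic equation r² + r = 0 factors as (r + 1)r = 0, so r = -1, 0.
Hence q_h = C1*exp(-t) + C2.

q = C2 + C1*exp(-t)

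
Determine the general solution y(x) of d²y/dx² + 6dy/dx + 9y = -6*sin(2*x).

y = -30*sin(2*x)/169 + 72*cos(2*x)/169 + C1*exp(-3*x) + C2*x*exp(-3*x)

Characteristic equation r² + 6r + 9 = 0 has discriminant (6)² - 4·(9) = 0, so r = -3 is a repeated root.
Hence y_h = (C1 + C2*x)*exp(-3*x).
Try y_p = A*cos(2*x) + B*sin(2*x). Substituting and equating the coefficients of cos(2x) and sin(2x) gives A = 72/169, B = -30/169, so y_p = -30*sin(2*x)/169 + 72*cos(2*x)/169.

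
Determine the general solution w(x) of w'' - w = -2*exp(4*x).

Characteristic equation r² - 1 = 0 factors as (r + 1)(r - 1) = 0, so r = -1, 1.
Hence w_h = C1*exp(-x) + C2*exp(x).
Try w_p = A*exp(4*x). Substituting into the equation and dividing by exp(4*x) gives A = -2/15, so w_p = -2*exp(4*x)/15.

w = -2*exp(4*x)/15 + C1*exp(-x) + C2*exp(x)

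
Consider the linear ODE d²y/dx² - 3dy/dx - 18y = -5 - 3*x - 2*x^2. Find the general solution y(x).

Characteristic equation r² - 3r - 18 = 0 factors as (r + 3)(r - 6) = 0, so r = -3, 6.
Hence y_h = C1*exp(-3*x) + C2*exp(6*x).
For the particular solution try y_p = A0 + A1*x + A2*x^2. Substituting and matching coefficients of each power of x gives A0 = 29/108, A1 = 7/54, A2 = 1/9, so y_p = 29/108 + x^2/9 + 7*x/54.

y = 29/108 + x**2/9 + 7*x/54 + C1*exp(-3*x) + C2*exp(6*x)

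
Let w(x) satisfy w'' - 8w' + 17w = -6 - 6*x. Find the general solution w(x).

Characteristic equation r² - 8r + 17 = 0 has discriminant (-8)² - 4·(17) = -4 < 0, so r = 4 ± i.
Hence w_h = C1*cos(x)*exp(4*x) + C2*exp(4*x)*sin(x).
For the particular solution try w_p = A0 + A1*x. Substituting and matching coefficients of each power of x gives A0 = -150/289, A1 = -6/17, so w_p = -150/289 - 6*x/17.

w = -150/289 - 6*x/17 + C1*cos(x)*exp(4*x) + C2*exp(4*x)*sin(x)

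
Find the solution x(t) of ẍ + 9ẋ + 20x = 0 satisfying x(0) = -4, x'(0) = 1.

Characteristic equation r² + 9r + 20 = 0 factors as (r + 4)(r + 5) = 0, so r = -4, -5.
Hence x_h = C1*exp(-4*t) + C2*exp(-5*t).
Apply the initial conditions: x(0) = C1 + C2 = -4 and x'(0) = -5*C2 - 4*C1 = 1. Solving gives C1 = -19, C2 = 15.

x = -19*exp(-4*t) + 15*exp(-5*t)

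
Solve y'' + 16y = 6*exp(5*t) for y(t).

y = 6*exp(5*t)/41 + C1*cos(4*t) + C2*sin(4*t)

Characteristic equation r² + 16 = 0 has discriminant (0)² - 4·(16) = -64 < 0, so r = ± 4i.
Hence y_h = C1*cos(4*t) + C2*sin(4*t).
Try y_p = A*exp(5*t). Substituting into the equation and dividing by exp(5*t) gives A = 6/41, so y_p = 6*exp(5*t)/41.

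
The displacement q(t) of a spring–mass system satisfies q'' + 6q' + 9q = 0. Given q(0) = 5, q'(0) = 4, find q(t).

Characteristic equation r² + 6r + 9 = 0 has discriminant (6)² - 4·(9) = 0, so r = -3 is a repeated root.
Hence q_h = (C1 + C2*t)*exp(-3*t).
Apply the initial conditions: q(0) = C1 = 5 and q'(0) = C2 - 3*C1 = 4. Solving gives C1 = 5, C2 = 19.

q = 5*exp(-3*t) + 19*t*exp(-3*t)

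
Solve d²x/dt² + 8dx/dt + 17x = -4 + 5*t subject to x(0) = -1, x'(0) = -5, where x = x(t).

x = -108/289 + 5*t/17 - 2254*exp(-4*t)*sin(t)/289 - 181*cos(t)*exp(-4*t)/289

Characteristic equation r² + 8r + 17 = 0 has discriminant (8)² - 4·(17) = -4 < 0, so r = -4 ± i.
Hence x_h = C1*cos(t)*exp(-4*t) + C2*exp(-4*t)*sin(t).
For the particular solution try x_p = A0 + A1*t. Substituting and matching coefficients of each power of t gives A0 = -108/289, A1 = 5/17, so x_p = -108/289 + 5*t/17.
General solution: x = -108/289 + 5*t/17 + C1*cos(t)*exp(-4*t) + C2*exp(-4*t)*sin(t).
Apply the initial conditions: x(0) = -108/289 + C1 = -1 and x'(0) = 5/17 + C2 - 4*C1 = -5. Solving gives C1 = -181/289, C2 = -2254/289.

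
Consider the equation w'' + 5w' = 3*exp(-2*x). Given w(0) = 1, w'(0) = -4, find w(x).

w = 1/2 - exp(-2*x)/2 + exp(-5*x)

Characteristic equation r² + 5r = 0 factors as (r + 5)r = 0, so r = -5, 0.
Hence w_h = C1*exp(-5*x) + C2.
Try w_p = A*exp(-2*x). Substituting into the equation and dividing by exp(-2*x) gives A = -1/2, so w_p = -exp(-2*x)/2.
General solution: w = C2 - exp(-2*x)/2 + C1*exp(-5*x).
Apply the initial conditions: w(0) = -1/2 + C1 + C2 = 1 and w'(0) = 1 - 5*C1 = -4. Solving gives C1 = 1, C2 = 1/2.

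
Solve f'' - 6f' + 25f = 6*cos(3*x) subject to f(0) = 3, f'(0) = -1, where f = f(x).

f = -27*sin(3*x)/145 + 24*cos(3*x)/145 - 1297*exp(3*x)*sin(4*x)/580 + 411*cos(4*x)*exp(3*x)/145

Characteristic equation r² - 6r + 25 = 0 has discriminant (-6)² - 4·(25) = -64 < 0, so r = 3 ± 4i.
Hence f_h = C1*cos(4*x)*exp(3*x) + C2*exp(3*x)*sin(4*x).
Try f_p = A*cos(3*x) + B*sin(3*x). Substituting and equating the coefficients of cos(3x) and sin(3x) gives A = 24/145, B = -27/145, so f_p = -27*sin(3*x)/145 + 24*cos(3*x)/145.
General solution: f = -27*sin(3*x)/145 + 24*cos(3*x)/145 + C1*cos(4*x)*exp(3*x) + C2*exp(3*x)*sin(4*x).
Apply the initial conditions: f(0) = 24/145 + C1 = 3 and f'(0) = -81/145 + 3*C1 + 4*C2 = -1. Solving gives C1 = 411/145, C2 = -1297/580.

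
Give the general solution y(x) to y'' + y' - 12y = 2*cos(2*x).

y = -8*cos(2*x)/65 + sin(2*x)/65 + C1*exp(3*x) + C2*exp(-4*x)

Characteristic equation r² + r - 12 = 0 factors as (r - 3)(r + 4) = 0, so r = 3, -4.
Hence y_h = C1*exp(3*x) + C2*exp(-4*x).
Try y_p = A*cos(2*x) + B*sin(2*x). Substituting and equating the coefficients of cos(2x) and sin(2x) gives A = -8/65, B = 1/65, so y_p = -8*cos(2*x)/65 + sin(2*x)/65.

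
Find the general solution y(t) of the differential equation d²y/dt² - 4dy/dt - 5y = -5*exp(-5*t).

y = -exp(-5*t)/8 + C1*exp(5*t) + C2*exp(-t)

Characteristic equation r² - 4r - 5 = 0 factors as (r - 5)(r + 1) = 0, so r = 5, -1.
Hence y_h = C1*exp(5*t) + C2*exp(-t).
Try y_p = A*exp(-5*t). Substituting into the equation and dividing by exp(-5*t) gives A = -1/8, so y_p = -exp(-5*t)/8.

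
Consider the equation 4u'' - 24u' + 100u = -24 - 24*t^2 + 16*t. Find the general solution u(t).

Divide through by 4: u'' - 6u' + 25u = -6 - 6*t^2 + 4*t.
Characteristic equation r² - 6r + 25 = 0 has discriminant (-6)² - 4·(25) = -64 < 0, so r = 3 ± 4i.
Hence u_h = C1*cos(4*t)*exp(3*t) + C2*exp(3*t)*sin(4*t).
For the particular solution try u_p = A0 + A1*t + A2*t^2. Substituting and matching coefficients of each power of t gives A0 = -3282/15625, A1 = 28/625, A2 = -6/25, so u_p = -3282/15625 - 6*t^2/25 + 28*t/625.

u = -3282/15625 - 6*t**2/25 + 28*t/625 + C1*cos(4*t)*exp(3*t) + C2*exp(3*t)*sin(4*t)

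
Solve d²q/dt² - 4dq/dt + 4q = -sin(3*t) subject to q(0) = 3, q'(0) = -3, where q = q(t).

Characteristic equation r² - 4r + 4 = 0 has discriminant (-4)² - 4·(4) = 0, so r = 2 is a repeated root.
Hence q_h = (C1 + C2*t)*exp(2*t).
Try q_p = A*cos(3*t) + B*sin(3*t). Substituting and equating the coefficients of cos(3t) and sin(3t) gives A = -12/169, B = 5/169, so q_p = -12*cos(3*t)/169 + 5*sin(3*t)/169.
General solution: q = -12*cos(3*t)/169 + 5*sin(3*t)/169 + C1*exp(2*t) + C2*t*exp(2*t).
Apply the initial conditions: q(0) = -12/169 + C1 = 3 and q'(0) = 15/169 + C2 + 2*C1 = -3. Solving gives C1 = 519/169, C2 = -120/13.

q = -12*cos(3*t)/169 + 5*sin(3*t)/169 + 519*exp(2*t)/169 - 120*t*exp(2*t)/13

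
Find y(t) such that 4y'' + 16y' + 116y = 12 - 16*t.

y = 103/841 - 4*t/29 + C1*cos(5*t)*exp(-2*t) + C2*exp(-2*t)*sin(5*t)

Divide through by 4: y'' + 4y' + 29y = 3 - 4*t.
Characteristic equation r² + 4r + 29 = 0 has discriminant (4)² - 4·(29) = -100 < 0, so r = -2 ± 5i.
Hence y_h = C1*cos(5*t)*exp(-2*t) + C2*exp(-2*t)*sin(5*t).
For the particular solution try y_p = A0 + A1*t. Substituting and matching coefficients of each power of t gives A0 = 103/841, A1 = -4/29, so y_p = 103/841 - 4*t/29.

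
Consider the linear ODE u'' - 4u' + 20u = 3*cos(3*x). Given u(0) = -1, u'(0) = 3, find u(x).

Characteristic equation r² - 4r + 20 = 0 has discriminant (-4)² - 4·(20) = -64 < 0, so r = 2 ± 4i.
Hence u_h = C1*cos(4*x)*exp(2*x) + C2*exp(2*x)*sin(4*x).
Try u_p = A*cos(3*x) + B*sin(3*x). Substituting and equating the coefficients of cos(3x) and sin(3x) gives A = 33/265, B = -36/265, so u_p = -36*sin(3*x)/265 + 33*cos(3*x)/265.
General solution: u = -36*sin(3*x)/265 + 33*cos(3*x)/265 + C1*cos(4*x)*exp(2*x) + C2*exp(2*x)*sin(4*x).
Apply the initial conditions: u(0) = 33/265 + C1 = -1 and u'(0) = -108/265 + 2*C1 + 4*C2 = 3. Solving gives C1 = -298/265, C2 = 1499/1060.

u = -36*sin(3*x)/265 + 33*cos(3*x)/265 - 298*cos(4*x)*exp(2*x)/265 + 1499*exp(2*x)*sin(4*x)/1060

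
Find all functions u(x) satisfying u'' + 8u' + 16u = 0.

Characteristic equation r² + 8r + 16 = 0 has discriminant (8)² - 4·(16) = 0, so r = -4 is a repeated root.
Hence u_h = (C1 + C2*x)*exp(-4*x).

u = C1*exp(-4*x) + C2*x*exp(-4*x)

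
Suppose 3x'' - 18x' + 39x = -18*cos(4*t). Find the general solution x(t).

Divide through by 3: x'' - 6x' + 13x = -6*cos(4*t).
Characteristic equation r² - 6r + 13 = 0 has discriminant (-6)² - 4·(13) = -16 < 0, so r = 3 ± 2i.
Hence x_h = C1*cos(2*t)*exp(3*t) + C2*exp(3*t)*sin(2*t).
Try x_p = A*cos(4*t) + B*sin(4*t). Substituting and equating the coefficients of cos(4t) and sin(4t) gives A = 2/65, B = 16/65, so x_p = 2*cos(4*t)/65 + 16*sin(4*t)/65.

x = 2*cos(4*t)/65 + 16*sin(4*t)/65 + C1*cos(2*t)*exp(3*t) + C2*exp(3*t)*sin(2*t)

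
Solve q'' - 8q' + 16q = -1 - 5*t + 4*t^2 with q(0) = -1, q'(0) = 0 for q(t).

Characteristic equation r² - 8r + 16 = 0 has discriminant (-8)² - 4·(16) = 0, so r = 4 is a repeated root.
Hence q_h = (C1 + C2*t)*exp(4*t).
For the particular solution try q_p = A0 + A1*t + A2*t^2. Substituting and matching coefficients of each power of t gives A0 = -1/8, A1 = -1/16, A2 = 1/4, so q_p = -1/8 - t/16 + t^2/4.
General solution: q = -1/8 - t/16 + t^2/4 + C1*exp(4*t) + C2*t*exp(4*t).
Apply the initial conditions: q(0) = -1/8 + C1 = -1 and q'(0) = -1/16 + C2 + 4*C1 = 0. Solving gives C1 = -7/8, C2 = 57/16.

q = -1/8 - 7*exp(4*t)/8 - t/16 + t**2/4 + 57*t*exp(4*t)/16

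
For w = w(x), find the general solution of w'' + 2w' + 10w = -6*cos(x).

Characteristic equation r² + 2r + 10 = 0 has discriminant (2)² - 4·(10) = -36 < 0, so r = -1 ± 3i.
Hence w_h = C1*cos(3*x)*exp(-x) + C2*exp(-x)*sin(3*x).
Try w_p = A*cos(x) + B*sin(x). Substituting and equating the coefficients of cos(x) and sin(x) gives A = -54/85, B = -12/85, so w_p = -54*cos(x)/85 - 12*sin(x)/85.

w = -54*cos(x)/85 - 12*sin(x)/85 + C1*cos(3*x)*exp(-x) + C2*exp(-x)*sin(3*x)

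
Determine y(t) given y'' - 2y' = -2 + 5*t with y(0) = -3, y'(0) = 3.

y = -37/8 - 5*t**2/4 - t/4 + 13*exp(2*t)/8

Characteristic equation r² - 2r = 0 factors as (r - 2)r = 0, so r = 2, 0.
Hence y_h = C1*exp(2*t) + C2.
Since 0 is a characteristic root (multiplicity 1), multiply the polynomial trial by t: try y_p = t*(A0 + A1*t). Substituting and matching coefficients of each power of t gives A0 = -1/4, A1 = -5/4, so y_p = -5*t^2/4 - t/4.
General solution: y = C2 - 5*t^2/4 - t/4 + C1*exp(2*t).
Apply the initial conditions: y(0) = C1 + C2 = -3 and y'(0) = -1/4 + 2*C1 = 3. Solving gives C1 = 13/8, C2 = -37/8.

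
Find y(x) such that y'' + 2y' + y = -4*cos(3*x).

Characteristic equation r² + 2r + 1 = 0 has discriminant (2)² - 4·(1) = 0, so r = -1 is a repeated root.
Hence y_h = (C1 + C2*x)*exp(-x).
Try y_p = A*cos(3*x) + B*sin(3*x). Substituting and equating the coefficients of cos(3x) and sin(3x) gives A = 8/25, B = -6/25, so y_p = -6*sin(3*x)/25 + 8*cos(3*x)/25.

y = -6*sin(3*x)/25 + 8*cos(3*x)/25 + C1*exp(-x) + C2*x*exp(-x)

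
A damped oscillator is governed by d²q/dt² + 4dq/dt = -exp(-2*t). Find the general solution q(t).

Characteristic equation r² + 4r = 0 factors as (r + 4)r = 0, so r = -4, 0.
Hence q_h = C1*exp(-4*t) + C2.
Try q_p = A*exp(-2*t). Substituting into the equation and dividing by exp(-2*t) gives A = 1/4, so q_p = exp(-2*t)/4.

q = C2 + exp(-2*t)/4 + C1*exp(-4*t)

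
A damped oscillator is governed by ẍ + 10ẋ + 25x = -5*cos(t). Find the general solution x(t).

x = -30*cos(t)/169 - 25*sin(t)/338 + C1*exp(-5*t) + C2*t*exp(-5*t)

Characteristic equation r² + 10r + 25 = 0 has discriminant (10)² - 4·(25) = 0, so r = -5 is a repeated root.
Hence x_h = (C1 + C2*t)*exp(-5*t).
Try x_p = A*cos(t) + B*sin(t). Substituting and equating the coefficients of cos(t) and sin(t) gives A = -30/169, B = -25/338, so x_p = -30*cos(t)/169 - 25*sin(t)/338.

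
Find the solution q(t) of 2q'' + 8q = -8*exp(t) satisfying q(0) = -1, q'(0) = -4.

Divide through by 2: q'' + 4q = -4*exp(t).
Characteristic equation r² + 4 = 0 has discriminant (0)² - 4·(4) = -16 < 0, so r = ± 2i.
Hence q_h = C1*cos(2*t) + C2*sin(2*t).
Try q_p = A*exp(t). Substituting into the equation and dividing by exp(t) gives A = -4/5, so q_p = -4*exp(t)/5.
General solution: q = -4*exp(t)/5 + C1*cos(2*t) + C2*sin(2*t).
Apply the initial conditions: q(0) = -4/5 + C1 = -1 and q'(0) = -4/5 + 2*C2 = -4. Solving gives C1 = -1/5, C2 = -8/5.

q = -8*sin(2*t)/5 - 4*exp(t)/5 - cos(2*t)/5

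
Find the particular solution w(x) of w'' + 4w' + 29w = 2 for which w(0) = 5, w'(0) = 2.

Characteristic equation r² + 4r + 29 = 0 has discriminant (4)² - 4·(29) = -100 < 0, so r = -2 ± 5i.
Hence w_h = C1*cos(5*x)*exp(-2*x) + C2*exp(-2*x)*sin(5*x).
For the particular solution try w_p = A0. Substituting and matching coefficients of each power of x gives A0 = 2/29, so w_p = 2/29.
General solution: w = 2/29 + C1*cos(5*x)*exp(-2*x) + C2*exp(-2*x)*sin(5*x).
Apply the initial conditions: w(0) = 2/29 + C1 = 5 and w'(0) = -2*C1 + 5*C2 = 2. Solving gives C1 = 143/29, C2 = 344/145.

w = 2/29 + 143*cos(5*x)*exp(-2*x)/29 + 344*exp(-2*x)*sin(5*x)/145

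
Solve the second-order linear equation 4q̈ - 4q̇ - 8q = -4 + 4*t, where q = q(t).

q = 3/4 - t/2 + C1*exp(-t) + C2*exp(2*t)

Divide through by 4: q'' - q' - 2q = -1 + t.
Characteristic equation r² - r - 2 = 0 factors as (r + 1)(r - 2) = 0, so r = -1, 2.
Hence q_h = C1*exp(-t) + C2*exp(2*t).
For the particular solution try q_p = A0 + A1*t. Substituting and matching coefficients of each power of t gives A0 = 3/4, A1 = -1/2, so q_p = 3/4 - t/2.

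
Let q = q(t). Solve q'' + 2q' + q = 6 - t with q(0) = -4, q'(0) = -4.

Characteristic equation r² + 2r + 1 = 0 has discriminant (2)² - 4·(1) = 0, so r = -1 is a repeated root.
Hence q_h = (C1 + C2*t)*exp(-t).
For the particular solution try q_p = A0 + A1*t. Substituting and matching coefficients of each power of t gives A0 = 8, A1 = -1, so q_p = 8 - t.
General solution: q = 8 - t + C1*exp(-t) + C2*t*exp(-t).
Apply the initial conditions: q(0) = 8 + C1 = -4 and q'(0) = -1 + C2 - C1 = -4. Solving gives C1 = -12, C2 = -15.

q = 8 - t - 12*exp(-t) - 15*t*exp(-t)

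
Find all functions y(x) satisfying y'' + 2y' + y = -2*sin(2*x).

y = 6*sin(2*x)/25 + 8*cos(2*x)/25 + C1*exp(-x) + C2*x*exp(-x)

Characteristic equation r² + 2r + 1 = 0 has discriminant (2)² - 4·(1) = 0, so r = -1 is a repeated root.
Hence y_h = (C1 + C2*x)*exp(-x).
Try y_p = A*cos(2*x) + B*sin(2*x). Substituting and equating the coefficients of cos(2x) and sin(2x) gives A = 8/25, B = 6/25, so y_p = 6*sin(2*x)/25 + 8*cos(2*x)/25.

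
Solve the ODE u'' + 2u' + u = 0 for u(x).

Characteristic equation r² + 2r + 1 = 0 has discriminant (2)² - 4·(1) = 0, so r = -1 is a repeated root.
Hence u_h = (C1 + C2*x)*exp(-x).

u = C1*exp(-x) + C2*x*exp(-x)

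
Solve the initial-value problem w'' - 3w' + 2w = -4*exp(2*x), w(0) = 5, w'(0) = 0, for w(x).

Characteristic equation r² - 3r + 2 = 0 factors as (r - 2)(r - 1) = 0, so r = 2, 1.
Hence w_h = C1*exp(2*x) + C2*exp(x).
Since exp(2*x) solves the homogeneous equation (r = 2 is a root of multiplicity 1), multiply the trial by x. Try w_p = A*x*exp(2*x). Substituting into the equation and dividing by exp(2*x) gives A = -4, so w_p = -4*x*exp(2*x).
General solution: w = C1*exp(2*x) + C2*exp(x) - 4*x*exp(2*x).
Apply the initial conditions: w(0) = C1 + C2 = 5 and w'(0) = -4 + C2 + 2*C1 = 0. Solving gives C1 = -1, C2 = 6.

w = -exp(2*x) + 6*exp(x) - 4*x*exp(2*x)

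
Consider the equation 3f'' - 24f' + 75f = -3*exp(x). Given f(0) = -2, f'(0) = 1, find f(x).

f = -exp(x)/18 - 35*cos(3*x)*exp(4*x)/18 + 53*exp(4*x)*sin(3*x)/18

Divide through by 3: f'' - 8f' + 25f = -exp(x).
Characteristic equation r² - 8r + 25 = 0 has discriminant (-8)² - 4·(25) = -36 < 0, so r = 4 ± 3i.
Hence f_h = C1*cos(3*x)*exp(4*x) + C2*exp(4*x)*sin(3*x).
Try f_p = A*exp(x). Substituting into the equation and dividing by exp(x) gives A = -1/18, so f_p = -exp(x)/18.
General solution: f = -exp(x)/18 + C1*cos(3*x)*exp(4*x) + C2*exp(4*x)*sin(3*x).
Apply the initial conditions: f(0) = -1/18 + C1 = -2 and f'(0) = -1/18 + 3*C2 + 4*C1 = 1. Solving gives C1 = -35/18, C2 = 53/18.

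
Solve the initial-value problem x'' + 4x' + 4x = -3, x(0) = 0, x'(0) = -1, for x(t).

x = -3/4 + 3*exp(-2*t)/4 + t*exp(-2*t)/2

Characteristic equation r² + 4r + 4 = 0 has discriminant (4)² - 4·(4) = 0, so r = -2 is a repeated root.
Hence x_h = (C1 + C2*t)*exp(-2*t).
For the particular solution try x_p = A0. Substituting and matching coefficients of each power of t gives A0 = -3/4, so x_p = -3/4.
General solution: x = -3/4 + C1*exp(-2*t) + C2*t*exp(-2*t).
Apply the initial conditions: x(0) = -3/4 + C1 = 0 and x'(0) = C2 - 2*C1 = -1. Solving gives C1 = 3/4, C2 = 1/2.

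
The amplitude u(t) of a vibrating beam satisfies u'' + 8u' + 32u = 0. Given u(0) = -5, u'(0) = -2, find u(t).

Characteristic equation r² + 8r + 32 = 0 has discriminant (8)² - 4·(32) = -64 < 0, so r = -4 ± 4i.
Hence u_h = C1*cos(4*t)*exp(-4*t) + C2*exp(-4*t)*sin(4*t).
Apply the initial conditions: u(0) = C1 = -5 and u'(0) = -4*C1 + 4*C2 = -2. Solving gives C1 = -5, C2 = -11/2.

u = -5*cos(4*t)*exp(-4*t) - 11*exp(-4*t)*sin(4*t)/2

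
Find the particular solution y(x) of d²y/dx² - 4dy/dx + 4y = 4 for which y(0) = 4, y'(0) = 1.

y = 1 + 3*exp(2*x) - 5*x*exp(2*x)

Characteristic equation r² - 4r + 4 = 0 has discriminant (-4)² - 4·(4) = 0, so r = 2 is a repeated root.
Hence y_h = (C1 + C2*x)*exp(2*x).
For the particular solution try y_p = A0. Substituting and matching coefficients of each power of x gives A0 = 1, so y_p = 1.
General solution: y = 1 + C1*exp(2*x) + C2*x*exp(2*x).
Apply the initial conditions: y(0) = 1 + C1 = 4 and y'(0) = C2 + 2*C1 = 1. Solving gives C1 = 3, C2 = -5.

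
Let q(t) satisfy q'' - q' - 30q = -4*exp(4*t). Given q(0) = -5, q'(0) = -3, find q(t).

q = -247*exp(-5*t)/99 - 30*exp(6*t)/11 + 2*exp(4*t)/9

Characteristic equation r² - r - 30 = 0 factors as (r - 6)(r + 5) = 0, so r = 6, -5.
Hence q_h = C1*exp(6*t) + C2*exp(-5*t).
Try q_p = A*exp(4*t). Substituting into the equation and dividing by exp(4*t) gives A = 2/9, so q_p = 2*exp(4*t)/9.
General solution: q = 2*exp(4*t)/9 + C1*exp(6*t) + C2*exp(-5*t).
Apply the initial conditions: q(0) = 2/9 + C1 + C2 = -5 and q'(0) = 8/9 - 5*C2 + 6*C1 = -3. Solving gives C1 = -30/11, C2 = -247/99.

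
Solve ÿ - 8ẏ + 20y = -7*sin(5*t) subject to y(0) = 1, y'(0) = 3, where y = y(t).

y = -56*cos(5*t)/325 + 7*sin(5*t)/325 - 292*exp(4*t)*sin(2*t)/325 + 381*cos(2*t)*exp(4*t)/325

Characteristic equation r² - 8r + 20 = 0 has discriminant (-8)² - 4·(20) = -16 < 0, so r = 4 ± 2i.
Hence y_h = C1*cos(2*t)*exp(4*t) + C2*exp(4*t)*sin(2*t).
Try y_p = A*cos(5*t) + B*sin(5*t). Substituting and equating the coefficients of cos(5t) and sin(5t) gives A = -56/325, B = 7/325, so y_p = -56*cos(5*t)/325 + 7*sin(5*t)/325.
General solution: y = -56*cos(5*t)/325 + 7*sin(5*t)/325 + C1*cos(2*t)*exp(4*t) + C2*exp(4*t)*sin(2*t).
Apply the initial conditions: y(0) = -56/325 + C1 = 1 and y'(0) = 7/65 + 2*C2 + 4*C1 = 3. Solving gives C1 = 381/325, C2 = -292/325.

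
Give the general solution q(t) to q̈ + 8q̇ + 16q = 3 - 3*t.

Characteristic equation r² + 8r + 16 = 0 has discriminant (8)² - 4·(16) = 0, so r = -4 is a repeated root.
Hence q_h = (C1 + C2*t)*exp(-4*t).
For the particular solution try q_p = A0 + A1*t. Substituting and matching coefficients of each power of t gives A0 = 9/32, A1 = -3/16, so q_p = 9/32 - 3*t/16.

q = 9/32 - 3*t/16 + C1*exp(-4*t) + C2*t*exp(-4*t)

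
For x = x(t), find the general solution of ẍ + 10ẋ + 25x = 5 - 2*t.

Characteristic equation r² + 10r + 25 = 0 has discriminant (10)² - 4·(25) = 0, so r = -5 is a repeated root.
Hence x_h = (C1 + C2*t)*exp(-5*t).
For the particular solution try x_p = A0 + A1*t. Substituting and matching coefficients of each power of t gives A0 = 29/125, A1 = -2/25, so x_p = 29/125 - 2*t/25.

x = 29/125 - 2*t/25 + C1*exp(-5*t) + C2*t*exp(-5*t)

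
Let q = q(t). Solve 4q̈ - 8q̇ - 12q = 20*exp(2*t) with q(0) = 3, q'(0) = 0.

Divide through by 4: q'' - 2q' - 3q = 5*exp(2*t).
Characteristic equation r² - 2r - 3 = 0 factors as (r - 3)(r + 1) = 0, so r = 3, -1.
Hence q_h = C1*exp(3*t) + C2*exp(-t).
Try q_p = A*exp(2*t). Substituting into the equation and dividing by exp(2*t) gives A = -5/3, so q_p = -5*exp(2*t)/3.
General solution: q = -5*exp(2*t)/3 + C1*exp(3*t) + C2*exp(-t).
Apply the initial conditions: q(0) = -5/3 + C1 + C2 = 3 and q'(0) = -10/3 - C2 + 3*C1 = 0. Solving gives C1 = 2, C2 = 8/3.

q = 2*exp(3*t) - 5*exp(2*t)/3 + 8*exp(-t)/3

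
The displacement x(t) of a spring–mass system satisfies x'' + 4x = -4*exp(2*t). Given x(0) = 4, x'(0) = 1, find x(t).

x = -exp(2*t)/2 + 9*cos(2*t)/2 + sin(2*t)

Characteristic equation r² + 4 = 0 has discriminant (0)² - 4·(4) = -16 < 0, so r = ± 2i.
Hence x_h = C1*cos(2*t) + C2*sin(2*t).
Try x_p = A*exp(2*t). Substituting into the equation and dividing by exp(2*t) gives A = -1/2, so x_p = -exp(2*t)/2.
General solution: x = -exp(2*t)/2 + C1*cos(2*t) + C2*sin(2*t).
Apply the initial conditions: x(0) = -1/2 + C1 = 4 and x'(0) = -1 + 2*C2 = 1. Solving gives C1 = 9/2, C2 = 1.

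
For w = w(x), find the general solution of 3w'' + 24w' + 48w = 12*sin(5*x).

w = -160*cos(5*x)/1681 - 36*sin(5*x)/1681 + C1*exp(-4*x) + C2*x*exp(-4*x)

Divide through by 3: w'' + 8w' + 16w = 4*sin(5*x).
Characteristic equation r² + 8r + 16 = 0 has discriminant (8)² - 4·(16) = 0, so r = -4 is a repeated root.
Hence w_h = (C1 + C2*x)*exp(-4*x).
Try w_p = A*cos(5*x) + B*sin(5*x). Substituting and equating the coefficients of cos(5x) and sin(5x) gives A = -160/1681, B = -36/1681, so w_p = -160*cos(5*x)/1681 - 36*sin(5*x)/1681.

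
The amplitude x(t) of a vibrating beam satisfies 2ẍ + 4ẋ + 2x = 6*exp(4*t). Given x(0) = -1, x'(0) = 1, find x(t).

Divide through by 2: x'' + 2x' + x = 3*exp(4*t).
Characteristic equation r² + 2r + 1 = 0 has discriminant (2)² - 4·(1) = 0, so r = -1 is a repeated root.
Hence x_h = (C1 + C2*t)*exp(-t).
Try x_p = A*exp(4*t). Substituting into the equation and dividing by exp(4*t) gives A = 3/25, so x_p = 3*exp(4*t)/25.
General solution: x = 3*exp(4*t)/25 + C1*exp(-t) + C2*t*exp(-t).
Apply the initial conditions: x(0) = 3/25 + C1 = -1 and x'(0) = 12/25 + C2 - C1 = 1. Solving gives C1 = -28/25, C2 = -3/5.

x = -28*exp(-t)/25 + 3*exp(4*t)/25 - 3*t*exp(-t)/5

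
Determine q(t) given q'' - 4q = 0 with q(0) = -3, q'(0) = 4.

Characteristic equation r² - 4 = 0 factors as (r - 2)(r + 2) = 0, so r = 2, -2.
Hence q_h = C1*exp(2*t) + C2*exp(-2*t).
Apply the initial conditions: q(0) = C1 + C2 = -3 and q'(0) = -2*C2 + 2*C1 = 4. Solving gives C1 = -1/2, C2 = -5/2.

q = -5*exp(-2*t)/2 - exp(2*t)/2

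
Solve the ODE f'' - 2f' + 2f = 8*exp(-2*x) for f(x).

f = 4*exp(-2*x)/5 + C1*cos(x)*exp(x) + C2*exp(x)*sin(x)

Characteristic equation r² - 2r + 2 = 0 has discriminant (-2)² - 4·(2) = -4 < 0, so r = 1 ± i.
Hence f_h = C1*cos(x)*exp(x) + C2*exp(x)*sin(x).
Try f_p = A*exp(-2*x). Substituting into the equation and dividing by exp(-2*x) gives A = 4/5, so f_p = 4*exp(-2*x)/5.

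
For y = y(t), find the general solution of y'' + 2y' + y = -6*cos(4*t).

y = -48*sin(4*t)/289 + 90*cos(4*t)/289 + C1*exp(-t) + C2*t*exp(-t)

Characteristic equation r² + 2r + 1 = 0 has discriminant (2)² - 4·(1) = 0, so r = -1 is a repeated root.
Hence y_h = (C1 + C2*t)*exp(-t).
Try y_p = A*cos(4*t) + B*sin(4*t). Substituting and equating the coefficients of cos(4t) and sin(4t) gives A = 90/289, B = -48/289, so y_p = -48*sin(4*t)/289 + 90*cos(4*t)/289.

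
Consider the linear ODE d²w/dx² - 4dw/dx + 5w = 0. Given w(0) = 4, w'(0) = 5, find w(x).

Characteristic equation r² - 4r + 5 = 0 has discriminant (-4)² - 4·(5) = -4 < 0, so r = 2 ± i.
Hence w_h = C1*cos(x)*exp(2*x) + C2*exp(2*x)*sin(x).
Apply the initial conditions: w(0) = C1 = 4 and w'(0) = C2 + 2*C1 = 5. Solving gives C1 = 4, C2 = -3.

w = -3*exp(2*x)*sin(x) + 4*cos(x)*exp(2*x)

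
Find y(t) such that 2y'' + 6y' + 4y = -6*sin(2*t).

Divide through by 2: y'' + 3y' + 2y = -3*sin(2*t).
Characteristic equation r² + 3r + 2 = 0 factors as (r + 2)(r + 1) = 0, so r = -2, -1.
Hence y_h = C1*exp(-2*t) + C2*exp(-t).
Try y_p = A*cos(2*t) + B*sin(2*t). Substituting and equating the coefficients of cos(2t) and sin(2t) gives A = 9/20, B = 3/20, so y_p = 3*sin(2*t)/20 + 9*cos(2*t)/20.

y = 3*sin(2*t)/20 + 9*cos(2*t)/20 + C1*exp(-2*t) + C2*exp(-t)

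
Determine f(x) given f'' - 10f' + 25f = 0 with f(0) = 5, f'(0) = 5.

Characteristic equation r² - 10r + 25 = 0 has discriminant (-10)² - 4·(25) = 0, so r = 5 is a repeated root.
Hence f_h = (C1 + C2*x)*exp(5*x).
Apply the initial conditions: f(0) = C1 = 5 and f'(0) = C2 + 5*C1 = 5. Solving gives C1 = 5, C2 = -20.

f = 5*exp(5*x) - 20*x*exp(5*x)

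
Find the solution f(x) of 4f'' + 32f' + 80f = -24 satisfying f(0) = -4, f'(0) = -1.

Divide through by 4: f'' + 8f' + 20f = -6.
Characteristic equation r² + 8r + 20 = 0 has discriminant (8)² - 4·(20) = -16 < 0, so r = -4 ± 2i.
Hence f_h = C1*cos(2*x)*exp(-4*x) + C2*exp(-4*x)*sin(2*x).
For the particular solution try f_p = A0. Substituting and matching coefficients of each power of x gives A0 = -3/10, so f_p = -3/10.
General solution: f = -3/10 + C1*cos(2*x)*exp(-4*x) + C2*exp(-4*x)*sin(2*x).
Apply the initial conditions: f(0) = -3/10 + C1 = -4 and f'(0) = -4*C1 + 2*C2 = -1. Solving gives C1 = -37/10, C2 = -79/10.

f = -3/10 - 79*exp(-4*x)*sin(2*x)/10 - 37*cos(2*x)*exp(-4*x)/10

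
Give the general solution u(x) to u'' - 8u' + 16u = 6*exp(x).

Characteristic equation r² - 8r + 16 = 0 has discriminant (-8)² - 4·(16) = 0, so r = 4 is a repeated root.
Hence u_h = (C1 + C2*x)*exp(4*x).
Try u_p = A*exp(x). Substituting into the equation and dividing by exp(x) gives A = 2/3, so u_p = 2*exp(x)/3.

u = 2*exp(x)/3 + C1*exp(4*x) + C2*x*exp(4*x)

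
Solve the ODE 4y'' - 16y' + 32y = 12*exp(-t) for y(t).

Divide through by 4: y'' - 4y' + 8y = 3*exp(-t).
Characteristic equation r² - 4r + 8 = 0 has discriminant (-4)² - 4·(8) = -16 < 0, so r = 2 ± 2i.
Hence y_h = C1*cos(2*t)*exp(2*t) + C2*exp(2*t)*sin(2*t).
Try y_p = A*exp(-t). Substituting into the equation and dividing by exp(-t) gives A = 3/13, so y_p = 3*exp(-t)/13.

y = 3*exp(-t)/13 + C1*cos(2*t)*exp(2*t) + C2*exp(2*t)*sin(2*t)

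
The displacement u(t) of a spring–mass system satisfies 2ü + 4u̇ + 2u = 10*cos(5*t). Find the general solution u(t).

Divide through by 2: u'' + 2u' + u = 5*cos(5*t).
Characteristic equation r² + 2r + 1 = 0 has discriminant (2)² - 4·(1) = 0, so r = -1 is a repeated root.
Hence u_h = (C1 + C2*t)*exp(-t).
Try u_p = A*cos(5*t) + B*sin(5*t). Substituting and equating the coefficients of cos(5t) and sin(5t) gives A = -30/169, B = 25/338, so u_p = -30*cos(5*t)/169 + 25*sin(5*t)/338.

u = -30*cos(5*t)/169 + 25*sin(5*t)/338 + C1*exp(-t) + C2*t*exp(-t)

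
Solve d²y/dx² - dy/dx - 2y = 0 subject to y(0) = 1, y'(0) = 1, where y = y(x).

Characteristic equation r² - r - 2 = 0 factors as (r + 1)(r - 2) = 0, so r = -1, 2.
Hence y_h = C1*exp(-x) + C2*exp(2*x).
Apply the initial conditions: y(0) = C1 + C2 = 1 and y'(0) = -C1 + 2*C2 = 1. Solving gives C1 = 1/3, C2 = 2/3.

y = exp(-x)/3 + 2*exp(2*x)/3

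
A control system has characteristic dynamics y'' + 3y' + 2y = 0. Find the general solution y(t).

Characteristic equation r² + 3r + 2 = 0 factors as (r + 1)(r + 2) = 0, so r = -1, -2.
Hence y_h = C1*exp(-t) + C2*exp(-2*t).

y = C1*exp(-t) + C2*exp(-2*t)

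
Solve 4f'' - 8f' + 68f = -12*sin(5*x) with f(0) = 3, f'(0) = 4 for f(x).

f = -15*cos(5*x)/82 + 6*sin(5*x)/41 + 7*exp(x)*sin(4*x)/328 + 261*cos(4*x)*exp(x)/82

Divide through by 4: f'' - 2f' + 17f = -3*sin(5*x).
Characteristic equation r² - 2r + 17 = 0 has discriminant (-2)² - 4·(17) = -64 < 0, so r = 1 ± 4i.
Hence f_h = C1*cos(4*x)*exp(x) + C2*exp(x)*sin(4*x).
Try f_p = A*cos(5*x) + B*sin(5*x). Substituting and equating the coefficients of cos(5x) and sin(5x) gives A = -15/82, B = 6/41, so f_p = -15*cos(5*x)/82 + 6*sin(5*x)/41.
General solution: f = -15*cos(5*x)/82 + 6*sin(5*x)/41 + C1*cos(4*x)*exp(x) + C2*exp(x)*sin(4*x).
Apply the initial conditions: f(0) = -15/82 + C1 = 3 and f'(0) = 30/41 + C1 + 4*C2 = 4. Solving gives C1 = 261/82, C2 = 7/328.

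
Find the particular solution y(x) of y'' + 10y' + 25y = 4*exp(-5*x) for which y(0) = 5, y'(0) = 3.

y = 5*exp(-5*x) + 2*x**2*exp(-5*x) + 28*x*exp(-5*x)

Characteristic equation r² + 10r + 25 = 0 has discriminant (10)² - 4·(25) = 0, so r = -5 is a repeated root.
Hence y_h = (C1 + C2*x)*exp(-5*x).
Since exp(-5*x) solves the homogeneous equation (r = -5 is a root of multiplicity 2), multiply the trial by x^2. Try y_p = A*x^2*exp(-5*x). Substituting into the equation and dividing by exp(-5*x) gives A = 2, so y_p = 2*x^2*exp(-5*x).
General solution: y = C1*exp(-5*x) + 2*x^2*exp(-5*x) + C2*x*exp(-5*x).
Apply the initial conditions: y(0) = C1 = 5 and y'(0) = C2 - 5*C1 = 3. Solving gives C1 = 5, C2 = 28.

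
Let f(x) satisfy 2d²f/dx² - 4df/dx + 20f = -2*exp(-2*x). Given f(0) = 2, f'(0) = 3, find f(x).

f = -exp(-2*x)/18 + 5*exp(x)*sin(3*x)/18 + 37*cos(3*x)*exp(x)/18

Divide through by 2: f'' - 2f' + 10f = -exp(-2*x).
Characteristic equation r² - 2r + 10 = 0 has discriminant (-2)² - 4·(10) = -36 < 0, so r = 1 ± 3i.
Hence f_h = C1*cos(3*x)*exp(x) + C2*exp(x)*sin(3*x).
Try f_p = A*exp(-2*x). Substituting into the equation and dividing by exp(-2*x) gives A = -1/18, so f_p = -exp(-2*x)/18.
General solution: f = -exp(-2*x)/18 + C1*cos(3*x)*exp(x) + C2*exp(x)*sin(3*x).
Apply the initial conditions: f(0) = -1/18 + C1 = 2 and f'(0) = 1/9 + C1 + 3*C2 = 3. Solving gives C1 = 37/18, C2 = 5/18.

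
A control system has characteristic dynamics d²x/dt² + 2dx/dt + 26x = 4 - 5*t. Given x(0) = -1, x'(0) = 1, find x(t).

x = 57/338 - 5*t/26 - 395*cos(5*t)*exp(-t)/338 + 4*exp(-t)*sin(5*t)/845

Characteristic equation r² + 2r + 26 = 0 has discriminant (2)² - 4·(26) = -100 < 0, so r = -1 ± 5i.
Hence x_h = C1*cos(5*t)*exp(-t) + C2*exp(-t)*sin(5*t).
For the particular solution try x_p = A0 + A1*t. Substituting and matching coefficients of each power of t gives A0 = 57/338, A1 = -5/26, so x_p = 57/338 - 5*t/26.
General solution: x = 57/338 - 5*t/26 + C1*cos(5*t)*exp(-t) + C2*exp(-t)*sin(5*t).
Apply the initial conditions: x(0) = 57/338 + C1 = -1 and x'(0) = -5/26 - C1 + 5*C2 = 1. Solving gives C1 = -395/338, C2 = 4/845.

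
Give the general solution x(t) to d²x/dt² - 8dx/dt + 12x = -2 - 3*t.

x = -1/3 - t/4 + C1*exp(2*t) + C2*exp(6*t)

Characteristic equation r² - 8r + 12 = 0 factors as (r - 2)(r - 6) = 0, so r = 2, 6.
Hence x_h = C1*exp(2*t) + C2*exp(6*t).
For the particular solution try x_p = A0 + A1*t. Substituting and matching coefficients of each power of t gives A0 = -1/3, A1 = -1/4, so x_p = -1/3 - t/4.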